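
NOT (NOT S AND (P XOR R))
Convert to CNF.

(S OR NOT P OR R) AND (S OR NOT R OR P)

NOT (NOT S AND (P XOR R))
= NOT (NOT S AND (P OR R) AND NOT (P AND R))   [expand XOR]
= NOT NOT S OR NOT (P OR R) OR NOT NOT (P AND R)   [De Morgan]
= S OR NOT (P OR R) OR NOT NOT (P AND R)   [double negation]
= S OR (NOT P AND NOT R) OR NOT NOT (P AND R)   [De Morgan]
= S OR (NOT P AND NOT R) OR (P AND R)   [double negation]
= (S OR NOT P OR P) AND (S OR NOT P OR R) AND (S OR NOT R OR P) AND (S OR NOT R OR R)   [distribute OR over AND]
= (S OR NOT P OR R) AND (S OR NOT R OR P)   [simplify]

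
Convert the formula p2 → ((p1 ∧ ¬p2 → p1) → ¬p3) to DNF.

¬p2 ∨ ¬p3

p2 → ((p1 ∧ ¬p2 → p1) → ¬p3)
≡ ¬p2 ∨ ((p1 ∧ ¬p2 → p1) → ¬p3)   [eliminate →]
≡ ¬p2 ∨ ¬(p1 ∧ ¬p2 → p1) ∨ ¬p3   [eliminate →]
≡ ¬p2 ∨ ¬(¬(p1 ∧ ¬p2) ∨ p1) ∨ ¬p3   [eliminate →]
≡ ¬p2 ∨ ¬¬(p1 ∧ ¬p2) ∧ ¬p1 ∨ ¬p3   [De Morgan]
≡ ¬p2 ∨ p1 ∧ ¬p2 ∧ ¬p1 ∨ ¬p3   [double negation]
≡ ¬p2 ∨ ¬p3   [simplify]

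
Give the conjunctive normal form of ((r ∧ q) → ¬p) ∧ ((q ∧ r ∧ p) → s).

¬r ∨ ¬q ∨ ¬p

((r ∧ q) → ¬p) ∧ ((q ∧ r ∧ p) → s)
⇔ (¬(r ∧ q) ∨ ¬p) ∧ ((q ∧ r ∧ p) → s)   (eliminate →)
⇔ (¬(r ∧ q) ∨ ¬p) ∧ (¬(q ∧ r ∧ p) ∨ s)   (eliminate →)
⇔ (¬r ∨ ¬q ∨ ¬p) ∧ (¬(q ∧ r ∧ p) ∨ s)   (De Morgan)
⇔ (¬r ∨ ¬q ∨ ¬p) ∧ (¬q ∨ ¬r ∨ ¬p ∨ s)   (De Morgan)
⇔ ¬r ∨ ¬q ∨ ¬p   (simplify)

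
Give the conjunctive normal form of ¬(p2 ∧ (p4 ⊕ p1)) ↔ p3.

(p2 ∨ p3) ∧ (p4 ∨ p1 ∨ p3) ∧ (¬p4 ∨ ¬p1 ∨ p3) ∧ (¬p3 ∨ ¬p2 ∨ ¬p4 ∨ p1) ∧ (¬p3 ∨ ¬p2 ∨ ¬p1 ∨ p4)

¬(p2 ∧ (p4 ⊕ p1)) ↔ p3
≡ (¬(p2 ∧ (p4 ⊕ p1)) → p3) ∧ (p3 → ¬(p2 ∧ (p4 ⊕ p1)))   — eliminate ↔
≡ (¬¬(p2 ∧ (p4 ⊕ p1)) ∨ p3) ∧ (p3 → ¬(p2 ∧ (p4 ⊕ p1)))   — eliminate →
≡ (¬¬(p2 ∧ (p4 ∨ p1) ∧ ¬(p4 ∧ p1)) ∨ p3) ∧ (p3 → ¬(p2 ∧ (p4 ⊕ p1)))   — expand ⊕
≡ (¬¬(p2 ∧ (p4 ∨ p1) ∧ ¬(p4 ∧ p1)) ∨ p3) ∧ (¬p3 ∨ ¬(p2 ∧ (p4 ⊕ p1)))   — eliminate →
≡ (¬¬(p2 ∧ (p4 ∨ p1) ∧ ¬(p4 ∧ p1)) ∨ p3) ∧ (¬p3 ∨ ¬(p2 ∧ (p4 ∨ p1) ∧ ¬(p4 ∧ p1)))   — expand ⊕
≡ ((p2 ∧ (p4 ∨ p1) ∧ ¬(p4 ∧ p1)) ∨ p3) ∧ (¬p3 ∨ ¬(p2 ∧ (p4 ∨ p1) ∧ ¬(p4 ∧ p1)))   — double negation
≡ ((p2 ∧ (p4 ∨ p1) ∧ (¬p4 ∨ ¬p1)) ∨ p3) ∧ (¬p3 ∨ ¬(p2 ∧ (p4 ∨ p1) ∧ ¬(p4 ∧ p1)))   — De Morgan
≡ ((p2 ∧ (p4 ∨ p1) ∧ (¬p4 ∨ ¬p1)) ∨ p3) ∧ (¬p3 ∨ ¬p2 ∨ ¬(p4 ∨ p1) ∨ ¬¬(p4 ∧ p1))   — De Morgan
≡ ((p2 ∧ (p4 ∨ p1) ∧ (¬p4 ∨ ¬p1)) ∨ p3) ∧ (¬p3 ∨ ¬p2 ∨ (¬p4 ∧ ¬p1) ∨ ¬¬(p4 ∧ p1))   — De Morgan
≡ ((p2 ∧ (p4 ∨ p1) ∧ (¬p4 ∨ ¬p1)) ∨ p3) ∧ (¬p3 ∨ ¬p2 ∨ (¬p4 ∧ ¬p1) ∨ (p4 ∧ p1))   — double negation
≡ (p2 ∨ p3) ∧ (p4 ∨ p1 ∨ p3) ∧ (¬p4 ∨ ¬p1 ∨ p3) ∧ (¬p3 ∨ ¬p2 ∨ ¬p4 ∨ p4) ∧ (¬p3 ∨ ¬p2 ∨ ¬p4 ∨ p1) ∧ (¬p3 ∨ ¬p2 ∨ ¬p1 ∨ p4) ∧ (¬p3 ∨ ¬p2 ∨ ¬p1 ∨ p1)   — distribute ∨ over ∧
≡ (p2 ∨ p3) ∧ (p4 ∨ p1 ∨ p3) ∧ (¬p4 ∨ ¬p1 ∨ p3) ∧ (¬p3 ∨ ¬p2 ∨ ¬p4 ∨ p1) ∧ (¬p3 ∨ ¬p2 ∨ ¬p1 ∨ p4)   — simplify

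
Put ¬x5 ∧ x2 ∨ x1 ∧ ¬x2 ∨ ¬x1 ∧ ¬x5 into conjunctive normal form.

¬x5 ∧ x2 ∨ x1 ∧ ¬x2 ∨ ¬x1 ∧ ¬x5
≡ (¬x5 ∨ x1 ∨ ¬x1) ∧ (¬x5 ∨ x1 ∨ ¬x5) ∧ (¬x5 ∨ ¬x2 ∨ ¬x1) ∧ (¬x5 ∨ ¬x2 ∨ ¬x5) ∧ (x2 ∨ x1 ∨ ¬x1) ∧ (x2 ∨ x1 ∨ ¬x5) ∧ (x2 ∨ ¬x2 ∨ ¬x1) ∧ (x2 ∨ ¬x2 ∨ ¬x5)   — distribute ∨ over ∧
≡ (¬x5 ∨ x1) ∧ (¬x5 ∨ ¬x2)   — simplify

(¬x5 ∨ x1) ∧ (¬x5 ∨ ¬x2)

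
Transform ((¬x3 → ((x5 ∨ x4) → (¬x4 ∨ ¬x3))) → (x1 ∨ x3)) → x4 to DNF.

((¬x3 → ((x5 ∨ x4) → (¬x4 ∨ ¬x3))) → (x1 ∨ x3)) → x4
= ¬((¬x3 → ((x5 ∨ x4) → (¬x4 ∨ ¬x3))) → (x1 ∨ x3)) ∨ x4   — eliminate →
= ¬(¬(¬x3 → ((x5 ∨ x4) → (¬x4 ∨ ¬x3))) ∨ x1 ∨ x3) ∨ x4   — eliminate →
= ¬(¬(¬¬x3 ∨ ((x5 ∨ x4) → (¬x4 ∨ ¬x3))) ∨ x1 ∨ x3) ∨ x4   — eliminate →
= ¬(¬(¬¬x3 ∨ ¬(x5 ∨ x4) ∨ ¬x4 ∨ ¬x3) ∨ x1 ∨ x3) ∨ x4   — eliminate →
= (¬¬(¬¬x3 ∨ ¬(x5 ∨ x4) ∨ ¬x4 ∨ ¬x3) ∧ ¬x1 ∧ ¬x3) ∨ x4   — De Morgan
= ((¬¬x3 ∨ ¬(x5 ∨ x4) ∨ ¬x4 ∨ ¬x3) ∧ ¬x1 ∧ ¬x3) ∨ x4   — double negation
= ((x3 ∨ ¬(x5 ∨ x4) ∨ ¬x4 ∨ ¬x3) ∧ ¬x1 ∧ ¬x3) ∨ x4   — double negation
= ((x3 ∨ (¬x5 ∧ ¬x4) ∨ ¬x4 ∨ ¬x3) ∧ ¬x1 ∧ ¬x3) ∨ x4   — De Morgan
= (x3 ∧ ¬x1 ∧ ¬x3) ∨ (¬x5 ∧ ¬x4 ∧ ¬x1 ∧ ¬x3) ∨ (¬x4 ∧ ¬x1 ∧ ¬x3) ∨ (¬x3 ∧ ¬x1 ∧ ¬x3) ∨ x4   — distribute ∧ over ∨
= (¬x3 ∧ ¬x1) ∨ x4   — simplify

(¬x3 ∧ ¬x1) ∨ x4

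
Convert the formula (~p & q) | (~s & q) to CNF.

(~p | ~s) & q

(~p & q) | (~s & q)
≡ (~p | ~s) & (~p | q) & (q | ~s) & (q | q)   [distribute | over &]
≡ (~p | ~s) & q   [simplify]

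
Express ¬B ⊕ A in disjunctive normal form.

¬B ⊕ A
⇔ (¬B ∧ ¬A) ∨ (¬¬B ∧ A)   [expand ⊕]
⇔ (¬B ∧ ¬A) ∨ (B ∧ A)   [double negation]

(¬B ∧ ¬A) ∨ (B ∧ A)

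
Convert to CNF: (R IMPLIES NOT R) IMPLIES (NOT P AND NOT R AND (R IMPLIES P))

R OR NOT P

(R IMPLIES NOT R) IMPLIES (NOT P AND NOT R AND (R IMPLIES P))
≡ NOT (R IMPLIES NOT R) OR (NOT P AND NOT R AND (R IMPLIES P))   [eliminate IMPLIES]
≡ NOT (NOT R OR NOT R) OR (NOT P AND NOT R AND (R IMPLIES P))   [eliminate IMPLIES]
≡ NOT (NOT R OR NOT R) OR (NOT P AND NOT R AND (NOT R OR P))   [eliminate IMPLIES]
≡ (NOT NOT R AND NOT NOT R) OR (NOT P AND NOT R AND (NOT R OR P))   [De Morgan]
≡ (R AND NOT NOT R) OR (NOT P AND NOT R AND (NOT R OR P))   [double negation]
≡ (R AND R) OR (NOT P AND NOT R AND (NOT R OR P))   [double negation]
≡ (R OR NOT P) AND (R OR NOT R) AND (R OR NOT R OR P) AND (R OR NOT P) AND (R OR NOT R) AND (R OR NOT R OR P)   [distribute OR over AND]
≡ R OR NOT P   [simplify]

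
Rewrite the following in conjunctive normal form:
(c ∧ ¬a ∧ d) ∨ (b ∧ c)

(c ∧ ¬a ∧ d) ∨ (b ∧ c)
≡ (c ∨ b) ∧ (c ∨ c) ∧ (¬a ∨ b) ∧ (¬a ∨ c) ∧ (d ∨ b) ∧ (d ∨ c)   [distribute ∨ over ∧]
≡ c ∧ (¬a ∨ b) ∧ (d ∨ b)   [simplify]

c ∧ (¬a ∨ b) ∧ (d ∨ b)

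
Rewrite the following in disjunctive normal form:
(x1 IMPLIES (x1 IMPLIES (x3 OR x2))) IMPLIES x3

(x1 AND NOT x3 AND NOT x2) OR x3

(x1 IMPLIES (x1 IMPLIES (x3 OR x2))) IMPLIES x3
≡ NOT (x1 IMPLIES (x1 IMPLIES (x3 OR x2))) OR x3   — eliminate IMPLIES
≡ NOT (NOT x1 OR (x1 IMPLIES (x3 OR x2))) OR x3   — eliminate IMPLIES
≡ NOT (NOT x1 OR NOT x1 OR x3 OR x2) OR x3   — eliminate IMPLIES
≡ (NOT NOT x1 AND NOT NOT x1 AND NOT x3 AND NOT x2) OR x3   — De Morgan
≡ (x1 AND NOT NOT x1 AND NOT x3 AND NOT x2) OR x3   — double negation
≡ (x1 AND x1 AND NOT x3 AND NOT x2) OR x3   — double negation
≡ (x1 AND NOT x3 AND NOT x2) OR x3   — simplify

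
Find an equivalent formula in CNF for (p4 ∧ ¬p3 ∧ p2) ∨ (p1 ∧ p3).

(p4 ∨ p1) ∧ (p4 ∨ p3) ∧ (¬p3 ∨ p1) ∧ (p2 ∨ p1) ∧ (p2 ∨ p3)

(p4 ∧ ¬p3 ∧ p2) ∨ (p1 ∧ p3)
= (p4 ∨ p1) ∧ (p4 ∨ p3) ∧ (¬p3 ∨ p1) ∧ (¬p3 ∨ p3) ∧ (p2 ∨ p1) ∧ (p2 ∨ p3)   [distribute ∨ over ∧]
= (p4 ∨ p1) ∧ (p4 ∨ p3) ∧ (¬p3 ∨ p1) ∧ (p2 ∨ p1) ∧ (p2 ∨ p3)   [simplify]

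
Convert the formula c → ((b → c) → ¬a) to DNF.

¬c ∨ ¬a

c → ((b → c) → ¬a)
≡ ¬c ∨ ((b → c) → ¬a)   (eliminate →)
≡ ¬c ∨ ¬(b → c) ∨ ¬a   (eliminate →)
≡ ¬c ∨ ¬(¬b ∨ c) ∨ ¬a   (eliminate →)
≡ ¬c ∨ (¬¬b ∧ ¬c) ∨ ¬a   (De Morgan)
≡ ¬c ∨ (b ∧ ¬c) ∨ ¬a   (double negation)
≡ ¬c ∨ ¬a   (simplify)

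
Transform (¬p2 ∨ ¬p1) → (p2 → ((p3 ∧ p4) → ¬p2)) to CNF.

p1 ∨ ¬p2 ∨ ¬p3 ∨ ¬p4

(¬p2 ∨ ¬p1) → (p2 → ((p3 ∧ p4) → ¬p2))
= ¬(¬p2 ∨ ¬p1) ∨ (p2 → ((p3 ∧ p4) → ¬p2))   [eliminate →]
= ¬(¬p2 ∨ ¬p1) ∨ ¬p2 ∨ ((p3 ∧ p4) → ¬p2)   [eliminate →]
= ¬(¬p2 ∨ ¬p1) ∨ ¬p2 ∨ ¬(p3 ∧ p4) ∨ ¬p2   [eliminate →]
= (¬¬p2 ∧ ¬¬p1) ∨ ¬p2 ∨ ¬(p3 ∧ p4) ∨ ¬p2   [De Morgan]
= (p2 ∧ ¬¬p1) ∨ ¬p2 ∨ ¬(p3 ∧ p4) ∨ ¬p2   [double negation]
= (p2 ∧ p1) ∨ ¬p2 ∨ ¬(p3 ∧ p4) ∨ ¬p2   [double negation]
= (p2 ∧ p1) ∨ ¬p2 ∨ ¬p3 ∨ ¬p4 ∨ ¬p2   [De Morgan]
= (p2 ∨ ¬p2 ∨ ¬p3 ∨ ¬p4 ∨ ¬p2) ∧ (p1 ∨ ¬p2 ∨ ¬p3 ∨ ¬p4 ∨ ¬p2)   [distribute ∨ over ∧]
= p1 ∨ ¬p2 ∨ ¬p3 ∨ ¬p4   [simplify]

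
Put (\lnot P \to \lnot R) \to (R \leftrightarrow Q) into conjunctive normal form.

(\lnot P \to \lnot R) \to (R \leftrightarrow Q)
= \lnot (\lnot P \to \lnot R) \lor (R \leftrightarrow Q)   [eliminate \to]
= \lnot (\lnot \lnot P \lor \lnot R) \lor (R \leftrightarrow Q)   [eliminate \to]
= \lnot (\lnot \lnot P \lor \lnot R) \lor ((R \to Q) \land (Q \to R))   [eliminate \leftrightarrow]
= \lnot (\lnot \lnot P \lor \lnot R) \lor ((\lnot R \lor Q) \land (Q \to R))   [eliminate \to]
= \lnot (\lnot \lnot P \lor \lnot R) \lor ((\lnot R \lor Q) \land (\lnot Q \lor R))   [eliminate \to]
= (\lnot \lnot \lnot P \land \lnot \lnot R) \lor ((\lnot R \lor Q) \land (\lnot Q \lor R))   [De Morgan]
= (\lnot P \land \lnot \lnot R) \lor ((\lnot R \lor Q) \land (\lnot Q \lor R))   [double negation]
= (\lnot P \land R) \lor ((\lnot R \lor Q) \land (\lnot Q \lor R))   [double negation]
= (\lnot P \lor \lnot R \lor Q) \land (\lnot P \lor \lnot Q \lor R) \land (R \lor \lnot R \lor Q) \land (R \lor \lnot Q \lor R)   [distribute \lor over \land]
= (\lnot P \lor \lnot R \lor Q) \land (R \lor \lnot Q)   [simplify]

(\lnot P \lor \lnot R \lor Q) \land (R \lor \lnot Q)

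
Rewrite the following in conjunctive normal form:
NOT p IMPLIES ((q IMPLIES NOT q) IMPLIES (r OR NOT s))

NOT p IMPLIES ((q IMPLIES NOT q) IMPLIES (r OR NOT s))
= NOT NOT p OR ((q IMPLIES NOT q) IMPLIES (r OR NOT s))   [eliminate IMPLIES]
= NOT NOT p OR NOT (q IMPLIES NOT q) OR r OR NOT s   [eliminate IMPLIES]
= NOT NOT p OR NOT (NOT q OR NOT q) OR r OR NOT s   [eliminate IMPLIES]
= p OR NOT (NOT q OR NOT q) OR r OR NOT s   [double negation]
= p OR (NOT NOT q AND NOT NOT q) OR r OR NOT s   [De Morgan]
= p OR (q AND NOT NOT q) OR r OR NOT s   [double negation]
= p OR (q AND q) OR r OR NOT s   [double negation]
= (p OR q OR r OR NOT s) AND (p OR q OR r OR NOT s)   [distribute OR over AND]
= p OR q OR r OR NOT s   [simplify]

p OR q OR r OR NOT s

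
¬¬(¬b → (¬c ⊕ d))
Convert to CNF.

¬¬(¬b → (¬c ⊕ d))
≡ ¬¬(¬¬b ∨ (¬c ⊕ d))   — eliminate →
≡ ¬¬(¬¬b ∨ ((¬c ∨ d) ∧ ¬(¬c ∧ d)))   — expand ⊕
≡ ¬¬b ∨ ((¬c ∨ d) ∧ ¬(¬c ∧ d))   — double negation
≡ b ∨ ((¬c ∨ d) ∧ ¬(¬c ∧ d))   — double negation
≡ b ∨ ((¬c ∨ d) ∧ (¬¬c ∨ ¬d))   — De Morgan
≡ b ∨ ((¬c ∨ d) ∧ (c ∨ ¬d))   — double negation
≡ (b ∨ ¬c ∨ d) ∧ (b ∨ c ∨ ¬d)   — distribute ∨ over ∧

(b ∨ ¬c ∨ d) ∧ (b ∨ c ∨ ¬d)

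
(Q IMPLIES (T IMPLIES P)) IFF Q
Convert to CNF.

Q AND (NOT Q OR NOT T OR P)

(Q IMPLIES (T IMPLIES P)) IFF Q
⇔ ((Q IMPLIES (T IMPLIES P)) IMPLIES Q) AND (Q IMPLIES (Q IMPLIES (T IMPLIES P)))   [eliminate IFF]
⇔ (NOT (Q IMPLIES (T IMPLIES P)) OR Q) AND (Q IMPLIES (Q IMPLIES (T IMPLIES P)))   [eliminate IMPLIES]
⇔ (NOT (NOT Q OR (T IMPLIES P)) OR Q) AND (Q IMPLIES (Q IMPLIES (T IMPLIES P)))   [eliminate IMPLIES]
⇔ (NOT (NOT Q OR NOT T OR P) OR Q) AND (Q IMPLIES (Q IMPLIES (T IMPLIES P)))   [eliminate IMPLIES]
⇔ (NOT (NOT Q OR NOT T OR P) OR Q) AND (NOT Q OR (Q IMPLIES (T IMPLIES P)))   [eliminate IMPLIES]
⇔ (NOT (NOT Q OR NOT T OR P) OR Q) AND (NOT Q OR NOT Q OR (T IMPLIES P))   [eliminate IMPLIES]
⇔ (NOT (NOT Q OR NOT T OR P) OR Q) AND (NOT Q OR NOT Q OR NOT T OR P)   [eliminate IMPLIES]
⇔ ((NOT NOT Q AND NOT NOT T AND NOT P) OR Q) AND (NOT Q OR NOT Q OR NOT T OR P)   [De Morgan]
⇔ ((Q AND NOT NOT T AND NOT P) OR Q) AND (NOT Q OR NOT Q OR NOT T OR P)   [double negation]
⇔ ((Q AND T AND NOT P) OR Q) AND (NOT Q OR NOT Q OR NOT T OR P)   [double negation]
⇔ (Q OR Q) AND (T OR Q) AND (NOT P OR Q) AND (NOT Q OR NOT Q OR NOT T OR P)   [distribute OR over AND]
⇔ Q AND (NOT Q OR NOT T OR P)   [simplify]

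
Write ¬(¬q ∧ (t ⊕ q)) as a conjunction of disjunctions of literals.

¬(¬q ∧ (t ⊕ q))
≡ ¬(¬q ∧ (t ∨ q) ∧ ¬(t ∧ q))   (expand ⊕)
≡ ¬¬q ∨ ¬(t ∨ q) ∨ ¬¬(t ∧ q)   (De Morgan)
≡ q ∨ ¬(t ∨ q) ∨ ¬¬(t ∧ q)   (double negation)
≡ q ∨ (¬t ∧ ¬q) ∨ ¬¬(t ∧ q)   (De Morgan)
≡ q ∨ (¬t ∧ ¬q) ∨ (t ∧ q)   (double negation)
≡ (q ∨ ¬t ∨ t) ∧ (q ∨ ¬t ∨ q) ∧ (q ∨ ¬q ∨ t) ∧ (q ∨ ¬q ∨ q)   (distribute ∨ over ∧)
≡ q ∨ ¬t   (simplify)

q ∨ ¬t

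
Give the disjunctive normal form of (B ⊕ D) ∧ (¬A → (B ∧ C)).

(B ⊕ D) ∧ (¬A → (B ∧ C))
= ((B ∧ ¬D) ∨ (¬B ∧ D)) ∧ (¬A → (B ∧ C))   [expand ⊕]
= ((B ∧ ¬D) ∨ (¬B ∧ D)) ∧ (¬¬A ∨ (B ∧ C))   [eliminate →]
= ((B ∧ ¬D) ∨ (¬B ∧ D)) ∧ (A ∨ (B ∧ C))   [double negation]
= (B ∧ ¬D ∧ A) ∨ (B ∧ ¬D ∧ B ∧ C) ∨ (¬B ∧ D ∧ A) ∨ (¬B ∧ D ∧ B ∧ C)   [distribute ∧ over ∨]
= (B ∧ ¬D ∧ A) ∨ (B ∧ ¬D ∧ C) ∨ (¬B ∧ D ∧ A)   [simplify]

(B ∧ ¬D ∧ A) ∨ (B ∧ ¬D ∧ C) ∨ (¬B ∧ D ∧ A)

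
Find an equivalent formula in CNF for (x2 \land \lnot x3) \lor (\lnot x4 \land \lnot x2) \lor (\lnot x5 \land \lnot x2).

(x2 \land \lnot x3) \lor (\lnot x4 \land \lnot x2) \lor (\lnot x5 \land \lnot x2)
= (x2 \lor \lnot x4 \lor \lnot x5) \land (x2 \lor \lnot x4 \lor \lnot x2) \land (x2 \lor \lnot x2 \lor \lnot x5) \land (x2 \lor \lnot x2 \lor \lnot x2) \land (\lnot x3 \lor \lnot x4 \lor \lnot x5) \land (\lnot x3 \lor \lnot x4 \lor \lnot x2) \land (\lnot x3 \lor \lnot x2 \lor \lnot x5) \land (\lnot x3 \lor \lnot x2 \lor \lnot x2)   — distribute \lor over \land
= (x2 \lor \lnot x4 \lor \lnot x5) \land (\lnot x3 \lor \lnot x4 \lor \lnot x5) \land (\lnot x3 \lor \lnot x2)   — simplify

(x2 \lor \lnot x4 \lor \lnot x5) \land (\lnot x3 \lor \lnot x4 \lor \lnot x5) \land (\lnot x3 \lor \lnot x2)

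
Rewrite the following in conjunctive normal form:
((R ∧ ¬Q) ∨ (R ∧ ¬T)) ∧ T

((R ∧ ¬Q) ∨ (R ∧ ¬T)) ∧ T
≡ (R ∨ R) ∧ (R ∨ ¬T) ∧ (¬Q ∨ R) ∧ (¬Q ∨ ¬T) ∧ T   — distribute ∨ over ∧
≡ R ∧ (¬Q ∨ ¬T) ∧ T   — simplify

R ∧ (¬Q ∨ ¬T) ∧ T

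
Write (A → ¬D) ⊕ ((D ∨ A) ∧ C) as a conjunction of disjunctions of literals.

(A → ¬D) ⊕ ((D ∨ A) ∧ C)
= ((A → ¬D) ∨ ((D ∨ A) ∧ C)) ∧ ¬((A → ¬D) ∧ (D ∨ A) ∧ C)   [expand ⊕]
= (¬A ∨ ¬D ∨ ((D ∨ A) ∧ C)) ∧ ¬((A → ¬D) ∧ (D ∨ A) ∧ C)   [eliminate →]
= (¬A ∨ ¬D ∨ ((D ∨ A) ∧ C)) ∧ ¬((¬A ∨ ¬D) ∧ (D ∨ A) ∧ C)   [eliminate →]
= (¬A ∨ ¬D ∨ ((D ∨ A) ∧ C)) ∧ (¬(¬A ∨ ¬D) ∨ ¬(D ∨ A) ∨ ¬C)   [De Morgan]
= (¬A ∨ ¬D ∨ ((D ∨ A) ∧ C)) ∧ ((¬¬A ∧ ¬¬D) ∨ ¬(D ∨ A) ∨ ¬C)   [De Morgan]
= (¬A ∨ ¬D ∨ ((D ∨ A) ∧ C)) ∧ ((A ∧ ¬¬D) ∨ ¬(D ∨ A) ∨ ¬C)   [double negation]
= (¬A ∨ ¬D ∨ ((D ∨ A) ∧ C)) ∧ ((A ∧ D) ∨ ¬(D ∨ A) ∨ ¬C)   [double negation]
= (¬A ∨ ¬D ∨ ((D ∨ A) ∧ C)) ∧ ((A ∧ D) ∨ (¬D ∧ ¬A) ∨ ¬C)   [De Morgan]
= (¬A ∨ ¬D ∨ D ∨ A) ∧ (¬A ∨ ¬D ∨ C) ∧ (A ∨ ¬D ∨ ¬C) ∧ (A ∨ ¬A ∨ ¬C) ∧ (D ∨ ¬D ∨ ¬C) ∧ (D ∨ ¬A ∨ ¬C)   [distribute ∨ over ∧]
= (¬A ∨ ¬D ∨ C) ∧ (A ∨ ¬D ∨ ¬C) ∧ (D ∨ ¬A ∨ ¬C)   [simplify]

(¬A ∨ ¬D ∨ C) ∧ (A ∨ ¬D ∨ ¬C) ∧ (D ∨ ¬A ∨ ¬C)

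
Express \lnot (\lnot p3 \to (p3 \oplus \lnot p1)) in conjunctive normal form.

\lnot (\lnot p3 \to (p3 \oplus \lnot p1))
≡ \lnot (\lnot \lnot p3 \lor (p3 \oplus \lnot p1))
≡ \lnot (\lnot \lnot p3 \lor ((p3 \lor \lnot p1) \land \lnot (p3 \land \lnot p1)))
≡ \lnot \lnot \lnot p3 \land \lnot ((p3 \lor \lnot p1) \land \lnot (p3 \land \lnot p1))
≡ \lnot p3 \land \lnot ((p3 \lor \lnot p1) \land \lnot (p3 \land \lnot p1))
≡ \lnot p3 \land (\lnot (p3 \lor \lnot p1) \lor \lnot \lnot (p3 \land \lnot p1))
≡ \lnot p3 \land ((\lnot p3 \land \lnot \lnot p1) \lor \lnot \lnot (p3 \land \lnot p1))
≡ \lnot p3 \land ((\lnot p3 \land p1) \lor \lnot \lnot (p3 \land \lnot p1))
≡ \lnot p3 \land ((\lnot p3 \land p1) \lor (p3 \land \lnot p1))
≡ \lnot p3 \land (\lnot p3 \lor p3) \land (\lnot p3 \lor \lnot p1) \land (p1 \lor p3) \land (p1 \lor \lnot p1)
≡ \lnot p3 \land (p1 \lor p3)

\lnot p3 \land (p1 \lor p3)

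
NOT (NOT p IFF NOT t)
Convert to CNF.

(NOT p OR NOT t) AND (t OR p)

NOT (NOT p IFF NOT t)
⇔ NOT ((NOT p IMPLIES NOT t) AND (NOT t IMPLIES NOT p))   (eliminate IFF)
⇔ NOT ((NOT NOT p OR NOT t) AND (NOT t IMPLIES NOT p))   (eliminate IMPLIES)
⇔ NOT ((NOT NOT p OR NOT t) AND (NOT NOT t OR NOT p))   (eliminate IMPLIES)
⇔ NOT (NOT NOT p OR NOT t) OR NOT (NOT NOT t OR NOT p)   (De Morgan)
⇔ (NOT NOT NOT p AND NOT NOT t) OR NOT (NOT NOT t OR NOT p)   (De Morgan)
⇔ (NOT p AND NOT NOT t) OR NOT (NOT NOT t OR NOT p)   (double negation)
⇔ (NOT p AND t) OR NOT (NOT NOT t OR NOT p)   (double negation)
⇔ (NOT p AND t) OR (NOT NOT NOT t AND NOT NOT p)   (De Morgan)
⇔ (NOT p AND t) OR (NOT t AND NOT NOT p)   (double negation)
⇔ (NOT p AND t) OR (NOT t AND p)   (double negation)
⇔ (NOT p OR NOT t) AND (NOT p OR p) AND (t OR NOT t) AND (t OR p)   (distribute OR over AND)
⇔ (NOT p OR NOT t) AND (t OR p)   (simplify)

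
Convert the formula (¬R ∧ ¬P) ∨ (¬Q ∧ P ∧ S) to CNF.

(¬R ∨ ¬Q) ∧ (¬R ∨ P) ∧ (¬R ∨ S) ∧ (¬P ∨ ¬Q) ∧ (¬P ∨ S)

(¬R ∧ ¬P) ∨ (¬Q ∧ P ∧ S)
≡ (¬R ∨ ¬Q) ∧ (¬R ∨ P) ∧ (¬R ∨ S) ∧ (¬P ∨ ¬Q) ∧ (¬P ∨ P) ∧ (¬P ∨ S)
≡ (¬R ∨ ¬Q) ∧ (¬R ∨ P) ∧ (¬R ∨ S) ∧ (¬P ∨ ¬Q) ∧ (¬P ∨ S)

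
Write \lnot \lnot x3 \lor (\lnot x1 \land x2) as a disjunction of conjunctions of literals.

x3 \lor (\lnot x1 \land x2)

\lnot \lnot x3 \lor (\lnot x1 \land x2)
⇔ x3 \lor (\lnot x1 \land x2)   — double negation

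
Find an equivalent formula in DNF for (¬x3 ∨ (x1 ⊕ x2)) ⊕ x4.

(¬x3 ∧ ¬x4) ∨ (x1 ∧ ¬x2 ∧ ¬x4) ∨ (¬x1 ∧ x2 ∧ ¬x4) ∨ (x3 ∧ ¬x1 ∧ ¬x2 ∧ x4) ∨ (x3 ∧ x2 ∧ x1 ∧ x4)

(¬x3 ∨ (x1 ⊕ x2)) ⊕ x4
⇔ ((¬x3 ∨ (x1 ⊕ x2)) ∧ ¬x4) ∨ (¬(¬x3 ∨ (x1 ⊕ x2)) ∧ x4)
⇔ ((¬x3 ∨ (x1 ∧ ¬x2) ∨ (¬x1 ∧ x2)) ∧ ¬x4) ∨ (¬(¬x3 ∨ (x1 ⊕ x2)) ∧ x4)
⇔ ((¬x3 ∨ (x1 ∧ ¬x2) ∨ (¬x1 ∧ x2)) ∧ ¬x4) ∨ (¬(¬x3 ∨ (x1 ∧ ¬x2) ∨ (¬x1 ∧ x2)) ∧ x4)
⇔ ((¬x3 ∨ (x1 ∧ ¬x2) ∨ (¬x1 ∧ x2)) ∧ ¬x4) ∨ (¬¬x3 ∧ ¬(x1 ∧ ¬x2) ∧ ¬(¬x1 ∧ x2) ∧ x4)
⇔ ((¬x3 ∨ (x1 ∧ ¬x2) ∨ (¬x1 ∧ x2)) ∧ ¬x4) ∨ (x3 ∧ ¬(x1 ∧ ¬x2) ∧ ¬(¬x1 ∧ x2) ∧ x4)
⇔ ((¬x3 ∨ (x1 ∧ ¬x2) ∨ (¬x1 ∧ x2)) ∧ ¬x4) ∨ (x3 ∧ (¬x1 ∨ ¬¬x2) ∧ ¬(¬x1 ∧ x2) ∧ x4)
⇔ ((¬x3 ∨ (x1 ∧ ¬x2) ∨ (¬x1 ∧ x2)) ∧ ¬x4) ∨ (x3 ∧ (¬x1 ∨ x2) ∧ ¬(¬x1 ∧ x2) ∧ x4)
⇔ ((¬x3 ∨ (x1 ∧ ¬x2) ∨ (¬x1 ∧ x2)) ∧ ¬x4) ∨ (x3 ∧ (¬x1 ∨ x2) ∧ (¬¬x1 ∨ ¬x2) ∧ x4)
⇔ ((¬x3 ∨ (x1 ∧ ¬x2) ∨ (¬x1 ∧ x2)) ∧ ¬x4) ∨ (x3 ∧ (¬x1 ∨ x2) ∧ (x1 ∨ ¬x2) ∧ x4)
⇔ (¬x3 ∧ ¬x4) ∨ (x1 ∧ ¬x2 ∧ ¬x4) ∨ (¬x1 ∧ x2 ∧ ¬x4) ∨ (x3 ∧ ¬x1 ∧ x1 ∧ x4) ∨ (x3 ∧ ¬x1 ∧ ¬x2 ∧ x4) ∨ (x3 ∧ x2 ∧ x1 ∧ x4) ∨ (x3 ∧ x2 ∧ ¬x2 ∧ x4)
⇔ (¬x3 ∧ ¬x4) ∨ (x1 ∧ ¬x2 ∧ ¬x4) ∨ (¬x1 ∧ x2 ∧ ¬x4) ∨ (x3 ∧ ¬x1 ∧ ¬x2 ∧ x4) ∨ (x3 ∧ x2 ∧ x1 ∧ x4)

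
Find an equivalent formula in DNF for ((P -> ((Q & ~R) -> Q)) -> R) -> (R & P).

(~P & ~R) | (~Q & ~R) | (Q & ~R) | (R & P)

((P -> ((Q & ~R) -> Q)) -> R) -> (R & P)
≡ ~((P -> ((Q & ~R) -> Q)) -> R) | (R & P)   (eliminate ->)
≡ ~(~(P -> ((Q & ~R) -> Q)) | R) | (R & P)   (eliminate ->)
≡ ~(~(~P | ((Q & ~R) -> Q)) | R) | (R & P)   (eliminate ->)
≡ ~(~(~P | ~(Q & ~R) | Q) | R) | (R & P)   (eliminate ->)
≡ (~~(~P | ~(Q & ~R) | Q) & ~R) | (R & P)   (De Morgan)
≡ ((~P | ~(Q & ~R) | Q) & ~R) | (R & P)   (double negation)
≡ ((~P | ~Q | ~~R | Q) & ~R) | (R & P)   (De Morgan)
≡ ((~P | ~Q | R | Q) & ~R) | (R & P)   (double negation)
≡ (~P & ~R) | (~Q & ~R) | (R & ~R) | (Q & ~R) | (R & P)   (distribute & over |)
≡ (~P & ~R) | (~Q & ~R) | (Q & ~R) | (R & P)   (simplify)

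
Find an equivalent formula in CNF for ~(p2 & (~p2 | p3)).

~(p2 & (~p2 | p3))
≡ ~p2 | ~(~p2 | p3)   — De Morgan
≡ ~p2 | (~~p2 & ~p3)   — De Morgan
≡ ~p2 | (p2 & ~p3)   — double negation
≡ (~p2 | p2) & (~p2 | ~p3)   — distribute | over &
≡ ~p2 | ~p3   — simplify

~p2 | ~p3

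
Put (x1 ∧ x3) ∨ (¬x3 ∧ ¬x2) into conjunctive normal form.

(x1 ∧ x3) ∨ (¬x3 ∧ ¬x2)
≡ (x1 ∨ ¬x3) ∧ (x1 ∨ ¬x2) ∧ (x3 ∨ ¬x3) ∧ (x3 ∨ ¬x2)   [distribute ∨ over ∧]
≡ (x1 ∨ ¬x3) ∧ (x1 ∨ ¬x2) ∧ (x3 ∨ ¬x2)   [simplify]

(x1 ∨ ¬x3) ∧ (x1 ∨ ¬x2) ∧ (x3 ∨ ¬x2)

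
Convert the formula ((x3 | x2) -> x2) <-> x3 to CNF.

(x3 | x2) & (~x2 | x3) & (~x3 | x2)

((x3 | x2) -> x2) <-> x3
≡ (((x3 | x2) -> x2) -> x3) & (x3 -> ((x3 | x2) -> x2))   — eliminate <->
≡ (~((x3 | x2) -> x2) | x3) & (x3 -> ((x3 | x2) -> x2))   — eliminate ->
≡ (~(~(x3 | x2) | x2) | x3) & (x3 -> ((x3 | x2) -> x2))   — eliminate ->
≡ (~(~(x3 | x2) | x2) | x3) & (~x3 | ((x3 | x2) -> x2))   — eliminate ->
≡ (~(~(x3 | x2) | x2) | x3) & (~x3 | ~(x3 | x2) | x2)   — eliminate ->
≡ ((~~(x3 | x2) & ~x2) | x3) & (~x3 | ~(x3 | x2) | x2)   — De Morgan
≡ (((x3 | x2) & ~x2) | x3) & (~x3 | ~(x3 | x2) | x2)   — double negation
≡ (((x3 | x2) & ~x2) | x3) & (~x3 | (~x3 & ~x2) | x2)   — De Morgan
≡ (x3 | x2 | x3) & (~x2 | x3) & (~x3 | ~x3 | x2) & (~x3 | ~x2 | x2)   — distribute | over &
≡ (x3 | x2) & (~x2 | x3) & (~x3 | x2)   — simplify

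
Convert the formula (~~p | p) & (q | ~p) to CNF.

p & (q | ~p)

(~~p | p) & (q | ~p)
≡ (p | p) & (q | ~p)   [double negation]
≡ p & (q | ~p)   [simplify]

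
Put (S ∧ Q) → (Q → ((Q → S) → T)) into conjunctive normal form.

(S ∧ Q) → (Q → ((Q → S) → T))
≡ ¬(S ∧ Q) ∨ (Q → ((Q → S) → T))
≡ ¬(S ∧ Q) ∨ ¬Q ∨ ((Q → S) → T)
≡ ¬(S ∧ Q) ∨ ¬Q ∨ ¬(Q → S) ∨ T
≡ ¬(S ∧ Q) ∨ ¬Q ∨ ¬(¬Q ∨ S) ∨ T
≡ ¬S ∨ ¬Q ∨ ¬Q ∨ ¬(¬Q ∨ S) ∨ T
≡ ¬S ∨ ¬Q ∨ ¬Q ∨ (¬¬Q ∧ ¬S) ∨ T
≡ ¬S ∨ ¬Q ∨ ¬Q ∨ (Q ∧ ¬S) ∨ T
≡ (¬S ∨ ¬Q ∨ ¬Q ∨ Q ∨ T) ∧ (¬S ∨ ¬Q ∨ ¬Q ∨ ¬S ∨ T)
≡ ¬S ∨ ¬Q ∨ T

¬S ∨ ¬Q ∨ T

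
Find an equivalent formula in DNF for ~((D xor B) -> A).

~((D xor B) -> A)
≡ ~(~(D xor B) | A)   [eliminate ->]
≡ ~(~((D & ~B) | (~D & B)) | A)   [expand xor]
≡ ~~((D & ~B) | (~D & B)) & ~A   [De Morgan]
≡ ((D & ~B) | (~D & B)) & ~A   [double negation]
≡ (D & ~B & ~A) | (~D & B & ~A)   [distribute & over |]

(D & ~B & ~A) | (~D & B & ~A)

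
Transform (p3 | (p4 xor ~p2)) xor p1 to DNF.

(p3 | (p4 xor ~p2)) xor p1
= ((p3 | (p4 xor ~p2)) & ~p1) | (~(p3 | (p4 xor ~p2)) & p1)   [expand xor]
= ((p3 | (p4 & ~~p2) | (~p4 & ~p2)) & ~p1) | (~(p3 | (p4 xor ~p2)) & p1)   [expand xor]
= ((p3 | (p4 & ~~p2) | (~p4 & ~p2)) & ~p1) | (~(p3 | (p4 & ~~p2) | (~p4 & ~p2)) & p1)   [expand xor]
= ((p3 | (p4 & p2) | (~p4 & ~p2)) & ~p1) | (~(p3 | (p4 & ~~p2) | (~p4 & ~p2)) & p1)   [double negation]
= ((p3 | (p4 & p2) | (~p4 & ~p2)) & ~p1) | (~p3 & ~(p4 & ~~p2) & ~(~p4 & ~p2) & p1)   [De Morgan]
= ((p3 | (p4 & p2) | (~p4 & ~p2)) & ~p1) | (~p3 & (~p4 | ~~~p2) & ~(~p4 & ~p2) & p1)   [De Morgan]
= ((p3 | (p4 & p2) | (~p4 & ~p2)) & ~p1) | (~p3 & (~p4 | ~p2) & ~(~p4 & ~p2) & p1)   [double negation]
= ((p3 | (p4 & p2) | (~p4 & ~p2)) & ~p1) | (~p3 & (~p4 | ~p2) & (~~p4 | ~~p2) & p1)   [De Morgan]
= ((p3 | (p4 & p2) | (~p4 & ~p2)) & ~p1) | (~p3 & (~p4 | ~p2) & (p4 | ~~p2) & p1)   [double negation]
= ((p3 | (p4 & p2) | (~p4 & ~p2)) & ~p1) | (~p3 & (~p4 | ~p2) & (p4 | p2) & p1)   [double negation]
= (p3 & ~p1) | (p4 & p2 & ~p1) | (~p4 & ~p2 & ~p1) | (~p3 & ~p4 & p4 & p1) | (~p3 & ~p4 & p2 & p1) | (~p3 & ~p2 & p4 & p1) | (~p3 & ~p2 & p2 & p1)   [distribute & over |]
= (p3 & ~p1) | (p4 & p2 & ~p1) | (~p4 & ~p2 & ~p1) | (~p3 & ~p4 & p2 & p1) | (~p3 & ~p2 & p4 & p1)   [simplify]

(p3 & ~p1) | (p4 & p2 & ~p1) | (~p4 & ~p2 & ~p1) | (~p3 & ~p4 & p2 & p1) | (~p3 & ~p2 & p4 & p1)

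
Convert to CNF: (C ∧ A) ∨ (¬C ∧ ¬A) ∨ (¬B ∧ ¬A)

(C ∨ ¬A) ∧ (A ∨ ¬C ∨ ¬B)

(C ∧ A) ∨ (¬C ∧ ¬A) ∨ (¬B ∧ ¬A)
≡ (C ∨ ¬C ∨ ¬B) ∧ (C ∨ ¬C ∨ ¬A) ∧ (C ∨ ¬A ∨ ¬B) ∧ (C ∨ ¬A ∨ ¬A) ∧ (A ∨ ¬C ∨ ¬B) ∧ (A ∨ ¬C ∨ ¬A) ∧ (A ∨ ¬A ∨ ¬B) ∧ (A ∨ ¬A ∨ ¬A)   (distribute ∨ over ∧)
≡ (C ∨ ¬A) ∧ (A ∨ ¬C ∨ ¬B)   (simplify)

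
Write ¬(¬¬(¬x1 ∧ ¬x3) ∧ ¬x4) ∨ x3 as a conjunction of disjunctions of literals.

x1 ∨ x3 ∨ x4

¬(¬¬(¬x1 ∧ ¬x3) ∧ ¬x4) ∨ x3
⇔ ¬¬¬(¬x1 ∧ ¬x3) ∨ ¬¬x4 ∨ x3   [De Morgan]
⇔ ¬(¬x1 ∧ ¬x3) ∨ ¬¬x4 ∨ x3   [double negation]
⇔ ¬¬x1 ∨ ¬¬x3 ∨ ¬¬x4 ∨ x3   [De Morgan]
⇔ x1 ∨ ¬¬x3 ∨ ¬¬x4 ∨ x3   [double negation]
⇔ x1 ∨ x3 ∨ ¬¬x4 ∨ x3   [double negation]
⇔ x1 ∨ x3 ∨ x4 ∨ x3   [double negation]
⇔ x1 ∨ x3 ∨ x4   [simplify]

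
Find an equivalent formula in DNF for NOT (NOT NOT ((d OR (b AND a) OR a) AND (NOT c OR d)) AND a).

NOT (NOT NOT ((d OR (b AND a) OR a) AND (NOT c OR d)) AND a)
= NOT NOT NOT ((d OR (b AND a) OR a) AND (NOT c OR d)) OR NOT a   — De Morgan
= NOT ((d OR (b AND a) OR a) AND (NOT c OR d)) OR NOT a   — double negation
= NOT (d OR (b AND a) OR a) OR NOT (NOT c OR d) OR NOT a   — De Morgan
= (NOT d AND NOT (b AND a) AND NOT a) OR NOT (NOT c OR d) OR NOT a   — De Morgan
= (NOT d AND (NOT b OR NOT a) AND NOT a) OR NOT (NOT c OR d) OR NOT a   — De Morgan
= (NOT d AND (NOT b OR NOT a) AND NOT a) OR (NOT NOT c AND NOT d) OR NOT a   — De Morgan
= (NOT d AND (NOT b OR NOT a) AND NOT a) OR (c AND NOT d) OR NOT a   — double negation
= (NOT d AND NOT b AND NOT a) OR (NOT d AND NOT a AND NOT a) OR (c AND NOT d) OR NOT a   — distribute AND over OR
= (c AND NOT d) OR NOT a   — simplify

(c AND NOT d) OR NOT a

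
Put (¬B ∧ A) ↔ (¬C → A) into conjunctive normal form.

(¬C ∨ ¬B) ∧ (¬C ∨ A) ∧ (¬A ∨ ¬B)

(¬B ∧ A) ↔ (¬C → A)
≡ ((¬B ∧ A) → (¬C → A)) ∧ ((¬C → A) → (¬B ∧ A))
≡ (¬(¬B ∧ A) ∨ (¬C → A)) ∧ ((¬C → A) → (¬B ∧ A))
≡ (¬(¬B ∧ A) ∨ ¬¬C ∨ A) ∧ ((¬C → A) → (¬B ∧ A))
≡ (¬(¬B ∧ A) ∨ ¬¬C ∨ A) ∧ (¬(¬C → A) ∨ (¬B ∧ A))
≡ (¬(¬B ∧ A) ∨ ¬¬C ∨ A) ∧ (¬(¬¬C ∨ A) ∨ (¬B ∧ A))
≡ (¬¬B ∨ ¬A ∨ ¬¬C ∨ A) ∧ (¬(¬¬C ∨ A) ∨ (¬B ∧ A))
≡ (B ∨ ¬A ∨ ¬¬C ∨ A) ∧ (¬(¬¬C ∨ A) ∨ (¬B ∧ A))
≡ (B ∨ ¬A ∨ C ∨ A) ∧ (¬(¬¬C ∨ A) ∨ (¬B ∧ A))
≡ (B ∨ ¬A ∨ C ∨ A) ∧ ((¬¬¬C ∧ ¬A) ∨ (¬B ∧ A))
≡ (B ∨ ¬A ∨ C ∨ A) ∧ ((¬C ∧ ¬A) ∨ (¬B ∧ A))
≡ (B ∨ ¬A ∨ C ∨ A) ∧ (¬C ∨ ¬B) ∧ (¬C ∨ A) ∧ (¬A ∨ ¬B) ∧ (¬A ∨ A)
≡ (¬C ∨ ¬B) ∧ (¬C ∨ A) ∧ (¬A ∨ ¬B)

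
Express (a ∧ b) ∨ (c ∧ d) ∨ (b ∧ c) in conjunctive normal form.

(a ∧ b) ∨ (c ∧ d) ∨ (b ∧ c)
≡ (a ∨ c ∨ b) ∧ (a ∨ c ∨ c) ∧ (a ∨ d ∨ b) ∧ (a ∨ d ∨ c) ∧ (b ∨ c ∨ b) ∧ (b ∨ c ∨ c) ∧ (b ∨ d ∨ b) ∧ (b ∨ d ∨ c)   — distribute ∨ over ∧
≡ (a ∨ c) ∧ (b ∨ c) ∧ (b ∨ d)   — simplify

(a ∨ c) ∧ (b ∨ c) ∧ (b ∨ d)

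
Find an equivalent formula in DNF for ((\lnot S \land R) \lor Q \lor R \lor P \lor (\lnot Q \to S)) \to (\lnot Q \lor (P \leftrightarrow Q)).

\lnot Q \lor (Q \land P)

((\lnot S \land R) \lor Q \lor R \lor P \lor (\lnot Q \to S)) \to (\lnot Q \lor (P \leftrightarrow Q))
= \lnot ((\lnot S \land R) \lor Q \lor R \lor P \lor (\lnot Q \to S)) \lor \lnot Q \lor (P \leftrightarrow Q)
= \lnot ((\lnot S \land R) \lor Q \lor R \lor P \lor \lnot \lnot Q \lor S) \lor \lnot Q \lor (P \leftrightarrow Q)
= \lnot ((\lnot S \land R) \lor Q \lor R \lor P \lor \lnot \lnot Q \lor S) \lor \lnot Q \lor ((P \to Q) \land (Q \to P))
= \lnot ((\lnot S \land R) \lor Q \lor R \lor P \lor \lnot \lnot Q \lor S) \lor \lnot Q \lor ((\lnot P \lor Q) \land (Q \to P))
= \lnot ((\lnot S \land R) \lor Q \lor R \lor P \lor \lnot \lnot Q \lor S) \lor \lnot Q \lor ((\lnot P \lor Q) \land (\lnot Q \lor P))
= (\lnot (\lnot S \land R) \land \lnot Q \land \lnot R \land \lnot P \land \lnot \lnot \lnot Q \land \lnot S) \lor \lnot Q \lor ((\lnot P \lor Q) \land (\lnot Q \lor P))
= ((\lnot \lnot S \lor \lnot R) \land \lnot Q \land \lnot R \land \lnot P \land \lnot \lnot \lnot Q \land \lnot S) \lor \lnot Q \lor ((\lnot P \lor Q) \land (\lnot Q \lor P))
= ((S \lor \lnot R) \land \lnot Q \land \lnot R \land \lnot P \land \lnot \lnot \lnot Q \land \lnot S) \lor \lnot Q \lor ((\lnot P \lor Q) \land (\lnot Q \lor P))
= ((S \lor \lnot R) \land \lnot Q \land \lnot R \land \lnot P \land \lnot Q \land \lnot S) \lor \lnot Q \lor ((\lnot P \lor Q) \land (\lnot Q \lor P))
= (S \land \lnot Q \land \lnot R \land \lnot P \land \lnot Q \land \lnot S) \lor (\lnot R \land \lnot Q \land \lnot R \land \lnot P \land \lnot Q \land \lnot S) \lor \lnot Q \lor (\lnot P \land \lnot Q) \lor (\lnot P \land P) \lor (Q \land \lnot Q) \lor (Q \land P)
= \lnot Q \lor (Q \land P)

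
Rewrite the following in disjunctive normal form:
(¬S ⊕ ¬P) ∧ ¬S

(¬S ⊕ ¬P) ∧ ¬S
= ((¬S ∧ ¬¬P) ∨ (¬¬S ∧ ¬P)) ∧ ¬S   — expand ⊕
= ((¬S ∧ P) ∨ (¬¬S ∧ ¬P)) ∧ ¬S   — double negation
= ((¬S ∧ P) ∨ (S ∧ ¬P)) ∧ ¬S   — double negation
= (¬S ∧ P ∧ ¬S) ∨ (S ∧ ¬P ∧ ¬S)   — distribute ∧ over ∨
= ¬S ∧ P   — simplify

¬S ∧ P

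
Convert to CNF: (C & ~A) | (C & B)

C & (~A | B)

(C & ~A) | (C & B)
⇔ (C | C) & (C | B) & (~A | C) & (~A | B)   — distribute | over &
⇔ C & (~A | B)   — simplify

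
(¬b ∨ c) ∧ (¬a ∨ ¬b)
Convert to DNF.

¬b ∨ c ∧ ¬a

(¬b ∨ c) ∧ (¬a ∨ ¬b)
⇔ ¬b ∧ ¬a ∨ ¬b ∧ ¬b ∨ c ∧ ¬a ∨ c ∧ ¬b   [distribute ∧ over ∨]
⇔ ¬b ∨ c ∧ ¬a   [simplify]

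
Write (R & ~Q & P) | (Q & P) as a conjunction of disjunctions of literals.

(R | Q) & P

(R & ~Q & P) | (Q & P)
≡ (R | Q) & (R | P) & (~Q | Q) & (~Q | P) & (P | Q) & (P | P)   — distribute | over &
≡ (R | Q) & P   — simplify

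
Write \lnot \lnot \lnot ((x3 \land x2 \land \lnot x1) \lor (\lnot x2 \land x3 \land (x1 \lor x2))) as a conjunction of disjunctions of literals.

(\lnot x3 \lor \lnot x2 \lor x1) \land (x2 \lor \lnot x3 \lor \lnot x1)

\lnot \lnot \lnot ((x3 \land x2 \land \lnot x1) \lor (\lnot x2 \land x3 \land (x1 \lor x2)))
⇔ \lnot ((x3 \land x2 \land \lnot x1) \lor (\lnot x2 \land x3 \land (x1 \lor x2)))   — double negation
⇔ \lnot (x3 \land x2 \land \lnot x1) \land \lnot (\lnot x2 \land x3 \land (x1 \lor x2))   — De Morgan
⇔ (\lnot x3 \lor \lnot x2 \lor \lnot \lnot x1) \land \lnot (\lnot x2 \land x3 \land (x1 \lor x2))   — De Morgan
⇔ (\lnot x3 \lor \lnot x2 \lor x1) \land \lnot (\lnot x2 \land x3 \land (x1 \lor x2))   — double negation
⇔ (\lnot x3 \lor \lnot x2 \lor x1) \land (\lnot \lnot x2 \lor \lnot x3 \lor \lnot (x1 \lor x2))   — De Morgan
⇔ (\lnot x3 \lor \lnot x2 \lor x1) \land (x2 \lor \lnot x3 \lor \lnot (x1 \lor x2))   — double negation
⇔ (\lnot x3 \lor \lnot x2 \lor x1) \land (x2 \lor \lnot x3 \lor (\lnot x1 \land \lnot x2))   — De Morgan
⇔ (\lnot x3 \lor \lnot x2 \lor x1) \land (x2 \lor \lnot x3 \lor \lnot x1) \land (x2 \lor \lnot x3 \lor \lnot x2)   — distribute \lor over \land
⇔ (\lnot x3 \lor \lnot x2 \lor x1) \land (x2 \lor \lnot x3 \lor \lnot x1)   — simplify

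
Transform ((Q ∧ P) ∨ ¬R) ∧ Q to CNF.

((Q ∧ P) ∨ ¬R) ∧ Q
≡ (Q ∨ ¬R) ∧ (P ∨ ¬R) ∧ Q   [distribute ∨ over ∧]
≡ (P ∨ ¬R) ∧ Q   [simplify]

(P ∨ ¬R) ∧ Q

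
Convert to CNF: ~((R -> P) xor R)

R & (~R | P)

~((R -> P) xor R)
⇔ ~(((R -> P) | R) & ~((R -> P) & R))
⇔ ~((~R | P | R) & ~((R -> P) & R))
⇔ ~((~R | P | R) & ~((~R | P) & R))
⇔ ~(~R | P | R) | ~~((~R | P) & R)
⇔ (~~R & ~P & ~R) | ~~((~R | P) & R)
⇔ (R & ~P & ~R) | ~~((~R | P) & R)
⇔ (R & ~P & ~R) | ((~R | P) & R)
⇔ (R | ~R | P) & (R | R) & (~P | ~R | P) & (~P | R) & (~R | ~R | P) & (~R | R)
⇔ R & (~R | P)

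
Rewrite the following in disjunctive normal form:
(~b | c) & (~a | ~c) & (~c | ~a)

(~b | c) & (~a | ~c) & (~c | ~a)
≡ (~b & ~a & ~c) | (~b & ~a & ~a) | (~b & ~c & ~c) | (~b & ~c & ~a) | (c & ~a & ~c) | (c & ~a & ~a) | (c & ~c & ~c) | (c & ~c & ~a)   [distribute & over |]
≡ (~b & ~a) | (~b & ~c) | (c & ~a)   [simplify]

(~b & ~a) | (~b & ~c) | (c & ~a)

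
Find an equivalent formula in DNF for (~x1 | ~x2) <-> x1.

(~x1 | ~x2) <-> x1
= ((~x1 | ~x2) -> x1) & (x1 -> (~x1 | ~x2))   (eliminate <->)
= (~(~x1 | ~x2) | x1) & (x1 -> (~x1 | ~x2))   (eliminate ->)
= (~(~x1 | ~x2) | x1) & (~x1 | ~x1 | ~x2)   (eliminate ->)
= ((~~x1 & ~~x2) | x1) & (~x1 | ~x1 | ~x2)   (De Morgan)
= ((x1 & ~~x2) | x1) & (~x1 | ~x1 | ~x2)   (double negation)
= ((x1 & x2) | x1) & (~x1 | ~x1 | ~x2)   (double negation)
= (x1 & x2 & ~x1) | (x1 & x2 & ~x1) | (x1 & x2 & ~x2) | (x1 & ~x1) | (x1 & ~x1) | (x1 & ~x2)   (distribute & over |)
= x1 & ~x2   (simplify)

x1 & ~x2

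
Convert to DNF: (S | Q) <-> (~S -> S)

(S | Q) <-> (~S -> S)
≡ ((S | Q) -> (~S -> S)) & ((~S -> S) -> (S | Q))   [eliminate <->]
≡ (~(S | Q) | (~S -> S)) & ((~S -> S) -> (S | Q))   [eliminate ->]
≡ (~(S | Q) | ~~S | S) & ((~S -> S) -> (S | Q))   [eliminate ->]
≡ (~(S | Q) | ~~S | S) & (~(~S -> S) | S | Q)   [eliminate ->]
≡ (~(S | Q) | ~~S | S) & (~(~~S | S) | S | Q)   [eliminate ->]
≡ ((~S & ~Q) | ~~S | S) & (~(~~S | S) | S | Q)   [De Morgan]
≡ ((~S & ~Q) | S | S) & (~(~~S | S) | S | Q)   [double negation]
≡ ((~S & ~Q) | S | S) & ((~~~S & ~S) | S | Q)   [De Morgan]
≡ ((~S & ~Q) | S | S) & ((~S & ~S) | S | Q)   [double negation]
≡ (~S & ~Q & ~S & ~S) | (~S & ~Q & S) | (~S & ~Q & Q) | (S & ~S & ~S) | (S & S) | (S & Q) | (S & ~S & ~S) | (S & S) | (S & Q)   [distribute & over |]
≡ (~S & ~Q) | S   [simplify]

(~S & ~Q) | S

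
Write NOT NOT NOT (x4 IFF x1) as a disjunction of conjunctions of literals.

(x4 AND NOT x1) OR (x1 AND NOT x4)

NOT NOT NOT (x4 IFF x1)
⇔ NOT NOT NOT ((x4 IMPLIES x1) AND (x1 IMPLIES x4))   [eliminate IFF]
⇔ NOT NOT NOT ((NOT x4 OR x1) AND (x1 IMPLIES x4))   [eliminate IMPLIES]
⇔ NOT NOT NOT ((NOT x4 OR x1) AND (NOT x1 OR x4))   [eliminate IMPLIES]
⇔ NOT ((NOT x4 OR x1) AND (NOT x1 OR x4))   [double negation]
⇔ NOT (NOT x4 OR x1) OR NOT (NOT x1 OR x4)   [De Morgan]
⇔ (NOT NOT x4 AND NOT x1) OR NOT (NOT x1 OR x4)   [De Morgan]
⇔ (x4 AND NOT x1) OR NOT (NOT x1 OR x4)   [double negation]
⇔ (x4 AND NOT x1) OR (NOT NOT x1 AND NOT x4)   [De Morgan]
⇔ (x4 AND NOT x1) OR (x1 AND NOT x4)   [double negation]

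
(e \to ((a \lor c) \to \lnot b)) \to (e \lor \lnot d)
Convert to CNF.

(e \to ((a \lor c) \to \lnot b)) \to (e \lor \lnot d)
≡ \lnot (e \to ((a \lor c) \to \lnot b)) \lor e \lor \lnot d   [eliminate \to]
≡ \lnot (\lnot e \lor ((a \lor c) \to \lnot b)) \lor e \lor \lnot d   [eliminate \to]
≡ \lnot (\lnot e \lor \lnot (a \lor c) \lor \lnot b) \lor e \lor \lnot d   [eliminate \to]
≡ (\lnot \lnot e \land \lnot \lnot (a \lor c) \land \lnot \lnot b) \lor e \lor \lnot d   [De Morgan]
≡ (e \land \lnot \lnot (a \lor c) \land \lnot \lnot b) \lor e \lor \lnot d   [double negation]
≡ (e \land (a \lor c) \land \lnot \lnot b) \lor e \lor \lnot d   [double negation]
≡ (e \land (a \lor c) \land b) \lor e \lor \lnot d   [double negation]
≡ (e \lor e \lor \lnot d) \land (a \lor c \lor e \lor \lnot d) \land (b \lor e \lor \lnot d)   [distribute \lor over \land]
≡ e \lor \lnot d   [simplify]

e \lor \lnot d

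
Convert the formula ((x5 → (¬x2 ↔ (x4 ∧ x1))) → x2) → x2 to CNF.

(¬x5 ∨ x2 ∨ x4) ∧ (¬x5 ∨ x2 ∨ x1)

((x5 → (¬x2 ↔ (x4 ∧ x1))) → x2) → x2
= ¬((x5 → (¬x2 ↔ (x4 ∧ x1))) → x2) ∨ x2   [eliminate →]
= ¬(¬(x5 → (¬x2 ↔ (x4 ∧ x1))) ∨ x2) ∨ x2   [eliminate →]
= ¬(¬(¬x5 ∨ (¬x2 ↔ (x4 ∧ x1))) ∨ x2) ∨ x2   [eliminate →]
= ¬(¬(¬x5 ∨ ((¬x2 → (x4 ∧ x1)) ∧ ((x4 ∧ x1) → ¬x2))) ∨ x2) ∨ x2   [eliminate ↔]
= ¬(¬(¬x5 ∨ ((¬¬x2 ∨ (x4 ∧ x1)) ∧ ((x4 ∧ x1) → ¬x2))) ∨ x2) ∨ x2   [eliminate →]
= ¬(¬(¬x5 ∨ ((¬¬x2 ∨ (x4 ∧ x1)) ∧ (¬(x4 ∧ x1) ∨ ¬x2))) ∨ x2) ∨ x2   [eliminate →]
= (¬¬(¬x5 ∨ ((¬¬x2 ∨ (x4 ∧ x1)) ∧ (¬(x4 ∧ x1) ∨ ¬x2))) ∧ ¬x2) ∨ x2   [De Morgan]
= ((¬x5 ∨ ((¬¬x2 ∨ (x4 ∧ x1)) ∧ (¬(x4 ∧ x1) ∨ ¬x2))) ∧ ¬x2) ∨ x2   [double negation]
= ((¬x5 ∨ ((x2 ∨ (x4 ∧ x1)) ∧ (¬(x4 ∧ x1) ∨ ¬x2))) ∧ ¬x2) ∨ x2   [double negation]
= ((¬x5 ∨ ((x2 ∨ (x4 ∧ x1)) ∧ (¬x4 ∨ ¬x1 ∨ ¬x2))) ∧ ¬x2) ∨ x2   [De Morgan]
= (¬x5 ∨ x2 ∨ x4 ∨ x2) ∧ (¬x5 ∨ x2 ∨ x1 ∨ x2) ∧ (¬x5 ∨ ¬x4 ∨ ¬x1 ∨ ¬x2 ∨ x2) ∧ (¬x2 ∨ x2)   [distribute ∨ over ∧]
= (¬x5 ∨ x2 ∨ x4) ∧ (¬x5 ∨ x2 ∨ x1)   [simplify]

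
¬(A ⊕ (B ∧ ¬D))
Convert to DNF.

(¬A ∧ ¬B) ∨ (¬A ∧ D) ∨ (B ∧ ¬D ∧ A)

¬(A ⊕ (B ∧ ¬D))
= ¬((A ∧ ¬(B ∧ ¬D)) ∨ (¬A ∧ B ∧ ¬D))
= ¬(A ∧ ¬(B ∧ ¬D)) ∧ ¬(¬A ∧ B ∧ ¬D)
= (¬A ∨ ¬¬(B ∧ ¬D)) ∧ ¬(¬A ∧ B ∧ ¬D)
= (¬A ∨ (B ∧ ¬D)) ∧ ¬(¬A ∧ B ∧ ¬D)
= (¬A ∨ (B ∧ ¬D)) ∧ (¬¬A ∨ ¬B ∨ ¬¬D)
= (¬A ∨ (B ∧ ¬D)) ∧ (A ∨ ¬B ∨ ¬¬D)
= (¬A ∨ (B ∧ ¬D)) ∧ (A ∨ ¬B ∨ D)
= (¬A ∧ A) ∨ (¬A ∧ ¬B) ∨ (¬A ∧ D) ∨ (B ∧ ¬D ∧ A) ∨ (B ∧ ¬D ∧ ¬B) ∨ (B ∧ ¬D ∧ D)
= (¬A ∧ ¬B) ∨ (¬A ∧ D) ∨ (B ∧ ¬D ∧ A)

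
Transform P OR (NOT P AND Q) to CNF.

P OR (NOT P AND Q)
⇔ (P OR NOT P) AND (P OR Q)   [distribute OR over AND]
⇔ P OR Q   [simplify]

P OR Q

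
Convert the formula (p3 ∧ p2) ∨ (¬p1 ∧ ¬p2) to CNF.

(p3 ∧ p2) ∨ (¬p1 ∧ ¬p2)
≡ (p3 ∨ ¬p1) ∧ (p3 ∨ ¬p2) ∧ (p2 ∨ ¬p1) ∧ (p2 ∨ ¬p2)   (distribute ∨ over ∧)
≡ (p3 ∨ ¬p1) ∧ (p3 ∨ ¬p2) ∧ (p2 ∨ ¬p1)   (simplify)

(p3 ∨ ¬p1) ∧ (p3 ∨ ¬p2) ∧ (p2 ∨ ¬p1)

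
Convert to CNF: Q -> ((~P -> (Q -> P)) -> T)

~Q | ~P | T

Q -> ((~P -> (Q -> P)) -> T)
⇔ ~Q | ((~P -> (Q -> P)) -> T)   — eliminate ->
⇔ ~Q | ~(~P -> (Q -> P)) | T   — eliminate ->
⇔ ~Q | ~(~~P | (Q -> P)) | T   — eliminate ->
⇔ ~Q | ~(~~P | ~Q | P) | T   — eliminate ->
⇔ ~Q | (~~~P & ~~Q & ~P) | T   — De Morgan
⇔ ~Q | (~P & ~~Q & ~P) | T   — double negation
⇔ ~Q | (~P & Q & ~P) | T   — double negation
⇔ (~Q | ~P | T) & (~Q | Q | T) & (~Q | ~P | T)   — distribute | over &
⇔ ~Q | ~P | T   — simplify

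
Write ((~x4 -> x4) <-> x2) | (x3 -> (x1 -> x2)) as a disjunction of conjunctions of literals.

(~x4 & ~x2) | ~x3 | ~x1 | x2

((~x4 -> x4) <-> x2) | (x3 -> (x1 -> x2))
≡ (((~x4 -> x4) -> x2) & (x2 -> (~x4 -> x4))) | (x3 -> (x1 -> x2))   (eliminate <->)
≡ ((~(~x4 -> x4) | x2) & (x2 -> (~x4 -> x4))) | (x3 -> (x1 -> x2))   (eliminate ->)
≡ ((~(~~x4 | x4) | x2) & (x2 -> (~x4 -> x4))) | (x3 -> (x1 -> x2))   (eliminate ->)
≡ ((~(~~x4 | x4) | x2) & (~x2 | (~x4 -> x4))) | (x3 -> (x1 -> x2))   (eliminate ->)
≡ ((~(~~x4 | x4) | x2) & (~x2 | ~~x4 | x4)) | (x3 -> (x1 -> x2))   (eliminate ->)
≡ ((~(~~x4 | x4) | x2) & (~x2 | ~~x4 | x4)) | ~x3 | (x1 -> x2)   (eliminate ->)
≡ ((~(~~x4 | x4) | x2) & (~x2 | ~~x4 | x4)) | ~x3 | ~x1 | x2   (eliminate ->)
≡ (((~~~x4 & ~x4) | x2) & (~x2 | ~~x4 | x4)) | ~x3 | ~x1 | x2   (De Morgan)
≡ (((~x4 & ~x4) | x2) & (~x2 | ~~x4 | x4)) | ~x3 | ~x1 | x2   (double negation)
≡ (((~x4 & ~x4) | x2) & (~x2 | x4 | x4)) | ~x3 | ~x1 | x2   (double negation)
≡ (~x4 & ~x4 & ~x2) | (~x4 & ~x4 & x4) | (~x4 & ~x4 & x4) | (x2 & ~x2) | (x2 & x4) | (x2 & x4) | ~x3 | ~x1 | x2   (distribute & over |)
≡ (~x4 & ~x2) | ~x3 | ~x1 | x2   (simplify)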